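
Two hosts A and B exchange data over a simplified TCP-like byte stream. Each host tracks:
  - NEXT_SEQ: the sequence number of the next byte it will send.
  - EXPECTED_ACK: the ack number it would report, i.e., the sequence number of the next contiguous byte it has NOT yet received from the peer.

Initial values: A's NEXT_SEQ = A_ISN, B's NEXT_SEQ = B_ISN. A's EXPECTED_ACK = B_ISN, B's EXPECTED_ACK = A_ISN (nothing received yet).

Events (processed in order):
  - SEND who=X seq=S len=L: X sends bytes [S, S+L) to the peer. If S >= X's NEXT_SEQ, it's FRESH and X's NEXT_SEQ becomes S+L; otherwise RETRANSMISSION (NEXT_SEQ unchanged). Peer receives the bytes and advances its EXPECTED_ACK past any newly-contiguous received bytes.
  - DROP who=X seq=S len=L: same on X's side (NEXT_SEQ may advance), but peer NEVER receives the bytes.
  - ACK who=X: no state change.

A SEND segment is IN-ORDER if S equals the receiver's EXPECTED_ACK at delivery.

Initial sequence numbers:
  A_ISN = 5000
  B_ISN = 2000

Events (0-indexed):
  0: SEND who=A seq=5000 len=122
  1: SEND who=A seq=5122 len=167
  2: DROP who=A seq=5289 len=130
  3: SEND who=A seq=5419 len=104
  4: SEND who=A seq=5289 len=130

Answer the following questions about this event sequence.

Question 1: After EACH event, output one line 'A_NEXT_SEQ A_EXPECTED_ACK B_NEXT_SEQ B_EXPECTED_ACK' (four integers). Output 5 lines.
5122 2000 2000 5122
5289 2000 2000 5289
5419 2000 2000 5289
5523 2000 2000 5289
5523 2000 2000 5523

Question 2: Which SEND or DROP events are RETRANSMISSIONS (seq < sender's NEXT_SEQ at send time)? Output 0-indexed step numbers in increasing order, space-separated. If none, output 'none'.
Step 0: SEND seq=5000 -> fresh
Step 1: SEND seq=5122 -> fresh
Step 2: DROP seq=5289 -> fresh
Step 3: SEND seq=5419 -> fresh
Step 4: SEND seq=5289 -> retransmit

Answer: 4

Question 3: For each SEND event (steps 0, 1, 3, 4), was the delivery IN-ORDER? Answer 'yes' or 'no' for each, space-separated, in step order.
Answer: yes yes no yes

Derivation:
Step 0: SEND seq=5000 -> in-order
Step 1: SEND seq=5122 -> in-order
Step 3: SEND seq=5419 -> out-of-order
Step 4: SEND seq=5289 -> in-order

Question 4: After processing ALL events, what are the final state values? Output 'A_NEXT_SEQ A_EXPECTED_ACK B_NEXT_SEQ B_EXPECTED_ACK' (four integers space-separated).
Answer: 5523 2000 2000 5523

Derivation:
After event 0: A_seq=5122 A_ack=2000 B_seq=2000 B_ack=5122
After event 1: A_seq=5289 A_ack=2000 B_seq=2000 B_ack=5289
After event 2: A_seq=5419 A_ack=2000 B_seq=2000 B_ack=5289
After event 3: A_seq=5523 A_ack=2000 B_seq=2000 B_ack=5289
After event 4: A_seq=5523 A_ack=2000 B_seq=2000 B_ack=5523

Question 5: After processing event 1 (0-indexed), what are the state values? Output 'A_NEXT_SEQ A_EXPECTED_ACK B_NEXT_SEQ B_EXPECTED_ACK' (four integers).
After event 0: A_seq=5122 A_ack=2000 B_seq=2000 B_ack=5122
After event 1: A_seq=5289 A_ack=2000 B_seq=2000 B_ack=5289

5289 2000 2000 5289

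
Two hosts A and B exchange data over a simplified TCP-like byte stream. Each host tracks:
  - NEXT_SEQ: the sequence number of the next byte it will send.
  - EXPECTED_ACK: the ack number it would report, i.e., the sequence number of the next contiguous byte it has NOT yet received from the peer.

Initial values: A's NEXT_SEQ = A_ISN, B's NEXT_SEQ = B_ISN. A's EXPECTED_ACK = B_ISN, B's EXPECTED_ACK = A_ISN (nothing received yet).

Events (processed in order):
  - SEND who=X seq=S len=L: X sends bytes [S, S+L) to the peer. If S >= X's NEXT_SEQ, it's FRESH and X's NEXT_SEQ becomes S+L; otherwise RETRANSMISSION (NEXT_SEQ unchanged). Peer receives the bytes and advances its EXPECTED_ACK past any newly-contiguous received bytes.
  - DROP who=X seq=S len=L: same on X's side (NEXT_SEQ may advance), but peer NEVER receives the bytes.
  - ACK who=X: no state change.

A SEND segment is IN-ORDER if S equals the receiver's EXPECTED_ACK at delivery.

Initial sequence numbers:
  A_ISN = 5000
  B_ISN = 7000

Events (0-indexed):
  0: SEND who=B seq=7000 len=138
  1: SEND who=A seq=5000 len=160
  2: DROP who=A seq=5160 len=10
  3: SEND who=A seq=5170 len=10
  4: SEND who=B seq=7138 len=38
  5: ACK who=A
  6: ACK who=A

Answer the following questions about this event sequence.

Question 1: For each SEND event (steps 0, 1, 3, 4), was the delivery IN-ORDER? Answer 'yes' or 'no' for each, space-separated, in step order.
Answer: yes yes no yes

Derivation:
Step 0: SEND seq=7000 -> in-order
Step 1: SEND seq=5000 -> in-order
Step 3: SEND seq=5170 -> out-of-order
Step 4: SEND seq=7138 -> in-order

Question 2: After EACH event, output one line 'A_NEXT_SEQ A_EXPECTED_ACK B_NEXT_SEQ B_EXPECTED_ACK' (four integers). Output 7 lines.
5000 7138 7138 5000
5160 7138 7138 5160
5170 7138 7138 5160
5180 7138 7138 5160
5180 7176 7176 5160
5180 7176 7176 5160
5180 7176 7176 5160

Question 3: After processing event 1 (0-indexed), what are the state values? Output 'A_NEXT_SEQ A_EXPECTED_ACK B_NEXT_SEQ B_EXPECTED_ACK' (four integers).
After event 0: A_seq=5000 A_ack=7138 B_seq=7138 B_ack=5000
After event 1: A_seq=5160 A_ack=7138 B_seq=7138 B_ack=5160

5160 7138 7138 5160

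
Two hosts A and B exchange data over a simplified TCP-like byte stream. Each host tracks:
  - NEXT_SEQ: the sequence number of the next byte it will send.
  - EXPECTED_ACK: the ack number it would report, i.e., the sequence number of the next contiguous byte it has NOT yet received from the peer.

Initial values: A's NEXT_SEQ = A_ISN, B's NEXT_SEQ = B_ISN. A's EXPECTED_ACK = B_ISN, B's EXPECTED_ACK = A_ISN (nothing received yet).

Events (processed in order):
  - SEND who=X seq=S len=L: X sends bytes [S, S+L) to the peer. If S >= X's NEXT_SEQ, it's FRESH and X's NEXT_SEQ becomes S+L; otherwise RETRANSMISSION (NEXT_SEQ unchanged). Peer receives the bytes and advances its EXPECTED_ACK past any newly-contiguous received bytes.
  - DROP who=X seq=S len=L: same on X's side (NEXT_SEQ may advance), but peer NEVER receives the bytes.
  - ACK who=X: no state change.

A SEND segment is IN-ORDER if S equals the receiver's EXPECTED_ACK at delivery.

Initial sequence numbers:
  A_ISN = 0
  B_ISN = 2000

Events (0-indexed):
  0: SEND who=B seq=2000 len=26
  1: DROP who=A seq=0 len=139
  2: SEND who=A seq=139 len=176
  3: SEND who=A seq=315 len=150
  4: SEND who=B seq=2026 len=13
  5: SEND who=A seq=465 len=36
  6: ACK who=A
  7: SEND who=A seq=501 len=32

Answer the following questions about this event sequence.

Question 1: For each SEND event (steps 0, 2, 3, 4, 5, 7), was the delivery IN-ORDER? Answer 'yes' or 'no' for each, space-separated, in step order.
Answer: yes no no yes no no

Derivation:
Step 0: SEND seq=2000 -> in-order
Step 2: SEND seq=139 -> out-of-order
Step 3: SEND seq=315 -> out-of-order
Step 4: SEND seq=2026 -> in-order
Step 5: SEND seq=465 -> out-of-order
Step 7: SEND seq=501 -> out-of-order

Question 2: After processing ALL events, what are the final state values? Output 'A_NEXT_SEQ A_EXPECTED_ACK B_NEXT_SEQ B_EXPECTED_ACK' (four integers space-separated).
Answer: 533 2039 2039 0

Derivation:
After event 0: A_seq=0 A_ack=2026 B_seq=2026 B_ack=0
After event 1: A_seq=139 A_ack=2026 B_seq=2026 B_ack=0
After event 2: A_seq=315 A_ack=2026 B_seq=2026 B_ack=0
After event 3: A_seq=465 A_ack=2026 B_seq=2026 B_ack=0
After event 4: A_seq=465 A_ack=2039 B_seq=2039 B_ack=0
After event 5: A_seq=501 A_ack=2039 B_seq=2039 B_ack=0
After event 6: A_seq=501 A_ack=2039 B_seq=2039 B_ack=0
After event 7: A_seq=533 A_ack=2039 B_seq=2039 B_ack=0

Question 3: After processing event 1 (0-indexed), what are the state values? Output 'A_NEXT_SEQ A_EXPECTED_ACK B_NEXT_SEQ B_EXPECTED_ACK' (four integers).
After event 0: A_seq=0 A_ack=2026 B_seq=2026 B_ack=0
After event 1: A_seq=139 A_ack=2026 B_seq=2026 B_ack=0

139 2026 2026 0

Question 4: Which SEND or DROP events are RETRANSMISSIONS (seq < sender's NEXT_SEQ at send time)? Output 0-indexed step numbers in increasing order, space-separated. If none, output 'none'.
Answer: none

Derivation:
Step 0: SEND seq=2000 -> fresh
Step 1: DROP seq=0 -> fresh
Step 2: SEND seq=139 -> fresh
Step 3: SEND seq=315 -> fresh
Step 4: SEND seq=2026 -> fresh
Step 5: SEND seq=465 -> fresh
Step 7: SEND seq=501 -> fresh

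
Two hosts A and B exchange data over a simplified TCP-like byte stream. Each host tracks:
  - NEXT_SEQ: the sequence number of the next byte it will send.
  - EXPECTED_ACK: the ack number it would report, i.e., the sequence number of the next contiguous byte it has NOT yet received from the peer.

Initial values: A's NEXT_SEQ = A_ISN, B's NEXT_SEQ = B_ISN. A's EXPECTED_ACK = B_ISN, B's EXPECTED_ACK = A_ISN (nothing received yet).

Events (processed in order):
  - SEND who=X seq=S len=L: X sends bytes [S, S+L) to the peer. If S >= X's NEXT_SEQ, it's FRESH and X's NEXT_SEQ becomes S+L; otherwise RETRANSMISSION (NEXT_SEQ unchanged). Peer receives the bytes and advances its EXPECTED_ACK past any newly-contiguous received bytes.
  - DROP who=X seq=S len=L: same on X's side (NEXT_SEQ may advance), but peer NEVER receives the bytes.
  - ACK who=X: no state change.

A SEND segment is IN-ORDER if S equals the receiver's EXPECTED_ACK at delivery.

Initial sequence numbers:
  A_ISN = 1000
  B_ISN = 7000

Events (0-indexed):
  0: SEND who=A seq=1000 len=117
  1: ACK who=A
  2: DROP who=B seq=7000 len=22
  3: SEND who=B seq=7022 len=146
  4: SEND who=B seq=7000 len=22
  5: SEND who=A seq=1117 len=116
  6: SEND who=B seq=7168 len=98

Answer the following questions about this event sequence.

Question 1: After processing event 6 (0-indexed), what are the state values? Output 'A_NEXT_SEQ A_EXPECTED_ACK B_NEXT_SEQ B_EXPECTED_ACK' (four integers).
After event 0: A_seq=1117 A_ack=7000 B_seq=7000 B_ack=1117
After event 1: A_seq=1117 A_ack=7000 B_seq=7000 B_ack=1117
After event 2: A_seq=1117 A_ack=7000 B_seq=7022 B_ack=1117
After event 3: A_seq=1117 A_ack=7000 B_seq=7168 B_ack=1117
After event 4: A_seq=1117 A_ack=7168 B_seq=7168 B_ack=1117
After event 5: A_seq=1233 A_ack=7168 B_seq=7168 B_ack=1233
After event 6: A_seq=1233 A_ack=7266 B_seq=7266 B_ack=1233

1233 7266 7266 1233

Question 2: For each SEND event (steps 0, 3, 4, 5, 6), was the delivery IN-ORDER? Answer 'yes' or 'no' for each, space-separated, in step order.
Step 0: SEND seq=1000 -> in-order
Step 3: SEND seq=7022 -> out-of-order
Step 4: SEND seq=7000 -> in-order
Step 5: SEND seq=1117 -> in-order
Step 6: SEND seq=7168 -> in-order

Answer: yes no yes yes yes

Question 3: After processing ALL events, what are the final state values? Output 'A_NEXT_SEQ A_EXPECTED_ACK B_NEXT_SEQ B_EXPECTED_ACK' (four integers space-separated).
After event 0: A_seq=1117 A_ack=7000 B_seq=7000 B_ack=1117
After event 1: A_seq=1117 A_ack=7000 B_seq=7000 B_ack=1117
After event 2: A_seq=1117 A_ack=7000 B_seq=7022 B_ack=1117
After event 3: A_seq=1117 A_ack=7000 B_seq=7168 B_ack=1117
After event 4: A_seq=1117 A_ack=7168 B_seq=7168 B_ack=1117
After event 5: A_seq=1233 A_ack=7168 B_seq=7168 B_ack=1233
After event 6: A_seq=1233 A_ack=7266 B_seq=7266 B_ack=1233

Answer: 1233 7266 7266 1233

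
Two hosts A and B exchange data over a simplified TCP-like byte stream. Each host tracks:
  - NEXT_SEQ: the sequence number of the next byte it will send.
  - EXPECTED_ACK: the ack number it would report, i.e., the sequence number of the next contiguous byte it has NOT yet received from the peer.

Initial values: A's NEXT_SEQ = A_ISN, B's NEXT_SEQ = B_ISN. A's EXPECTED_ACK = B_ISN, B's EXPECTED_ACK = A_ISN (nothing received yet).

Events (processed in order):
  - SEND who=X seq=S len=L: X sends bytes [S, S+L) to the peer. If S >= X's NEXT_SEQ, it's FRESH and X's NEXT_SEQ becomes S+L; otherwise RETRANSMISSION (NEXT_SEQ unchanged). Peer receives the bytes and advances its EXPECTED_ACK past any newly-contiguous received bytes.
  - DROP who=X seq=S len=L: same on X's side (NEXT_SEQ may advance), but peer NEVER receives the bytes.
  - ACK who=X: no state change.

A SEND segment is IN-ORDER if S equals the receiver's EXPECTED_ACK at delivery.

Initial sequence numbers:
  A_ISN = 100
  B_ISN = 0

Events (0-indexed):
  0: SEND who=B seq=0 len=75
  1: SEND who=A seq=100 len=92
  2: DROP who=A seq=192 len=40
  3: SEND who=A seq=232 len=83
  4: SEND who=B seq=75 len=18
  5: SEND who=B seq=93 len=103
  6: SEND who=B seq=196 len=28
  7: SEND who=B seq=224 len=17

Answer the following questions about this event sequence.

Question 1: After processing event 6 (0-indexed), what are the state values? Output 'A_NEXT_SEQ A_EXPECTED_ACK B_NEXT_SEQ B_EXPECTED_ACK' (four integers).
After event 0: A_seq=100 A_ack=75 B_seq=75 B_ack=100
After event 1: A_seq=192 A_ack=75 B_seq=75 B_ack=192
After event 2: A_seq=232 A_ack=75 B_seq=75 B_ack=192
After event 3: A_seq=315 A_ack=75 B_seq=75 B_ack=192
After event 4: A_seq=315 A_ack=93 B_seq=93 B_ack=192
After event 5: A_seq=315 A_ack=196 B_seq=196 B_ack=192
After event 6: A_seq=315 A_ack=224 B_seq=224 B_ack=192

315 224 224 192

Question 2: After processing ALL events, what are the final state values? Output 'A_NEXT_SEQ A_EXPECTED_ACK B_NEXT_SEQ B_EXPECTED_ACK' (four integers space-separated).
After event 0: A_seq=100 A_ack=75 B_seq=75 B_ack=100
After event 1: A_seq=192 A_ack=75 B_seq=75 B_ack=192
After event 2: A_seq=232 A_ack=75 B_seq=75 B_ack=192
After event 3: A_seq=315 A_ack=75 B_seq=75 B_ack=192
After event 4: A_seq=315 A_ack=93 B_seq=93 B_ack=192
After event 5: A_seq=315 A_ack=196 B_seq=196 B_ack=192
After event 6: A_seq=315 A_ack=224 B_seq=224 B_ack=192
After event 7: A_seq=315 A_ack=241 B_seq=241 B_ack=192

Answer: 315 241 241 192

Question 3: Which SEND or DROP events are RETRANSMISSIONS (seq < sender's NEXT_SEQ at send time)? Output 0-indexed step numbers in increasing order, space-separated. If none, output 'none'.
Answer: none

Derivation:
Step 0: SEND seq=0 -> fresh
Step 1: SEND seq=100 -> fresh
Step 2: DROP seq=192 -> fresh
Step 3: SEND seq=232 -> fresh
Step 4: SEND seq=75 -> fresh
Step 5: SEND seq=93 -> fresh
Step 6: SEND seq=196 -> fresh
Step 7: SEND seq=224 -> fresh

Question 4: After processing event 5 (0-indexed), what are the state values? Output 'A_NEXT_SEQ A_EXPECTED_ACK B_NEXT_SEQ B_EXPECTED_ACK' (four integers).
After event 0: A_seq=100 A_ack=75 B_seq=75 B_ack=100
After event 1: A_seq=192 A_ack=75 B_seq=75 B_ack=192
After event 2: A_seq=232 A_ack=75 B_seq=75 B_ack=192
After event 3: A_seq=315 A_ack=75 B_seq=75 B_ack=192
After event 4: A_seq=315 A_ack=93 B_seq=93 B_ack=192
After event 5: A_seq=315 A_ack=196 B_seq=196 B_ack=192

315 196 196 192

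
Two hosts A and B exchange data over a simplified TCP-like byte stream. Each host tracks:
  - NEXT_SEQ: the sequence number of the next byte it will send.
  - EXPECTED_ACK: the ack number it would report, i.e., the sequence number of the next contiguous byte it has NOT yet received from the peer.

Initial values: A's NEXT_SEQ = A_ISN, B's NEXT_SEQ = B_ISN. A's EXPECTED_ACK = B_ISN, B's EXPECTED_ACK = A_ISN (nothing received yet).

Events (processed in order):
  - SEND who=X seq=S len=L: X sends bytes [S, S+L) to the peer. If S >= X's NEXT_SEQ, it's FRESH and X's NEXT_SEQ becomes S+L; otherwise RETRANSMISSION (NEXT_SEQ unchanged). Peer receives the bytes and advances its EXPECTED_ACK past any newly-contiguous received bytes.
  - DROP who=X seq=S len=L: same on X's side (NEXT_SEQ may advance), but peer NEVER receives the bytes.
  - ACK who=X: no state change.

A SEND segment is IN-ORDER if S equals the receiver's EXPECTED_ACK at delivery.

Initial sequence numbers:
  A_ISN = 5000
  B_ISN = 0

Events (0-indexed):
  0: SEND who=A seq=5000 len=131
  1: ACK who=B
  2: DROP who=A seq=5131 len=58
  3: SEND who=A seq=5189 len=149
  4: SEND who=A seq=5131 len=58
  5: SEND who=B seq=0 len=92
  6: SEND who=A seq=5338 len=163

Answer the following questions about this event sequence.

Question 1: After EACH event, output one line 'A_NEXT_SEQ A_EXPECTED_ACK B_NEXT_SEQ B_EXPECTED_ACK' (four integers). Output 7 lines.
5131 0 0 5131
5131 0 0 5131
5189 0 0 5131
5338 0 0 5131
5338 0 0 5338
5338 92 92 5338
5501 92 92 5501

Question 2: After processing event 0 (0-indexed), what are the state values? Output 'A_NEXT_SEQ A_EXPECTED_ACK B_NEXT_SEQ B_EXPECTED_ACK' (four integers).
After event 0: A_seq=5131 A_ack=0 B_seq=0 B_ack=5131

5131 0 0 5131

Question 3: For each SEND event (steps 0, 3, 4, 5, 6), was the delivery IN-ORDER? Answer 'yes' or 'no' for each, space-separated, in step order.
Answer: yes no yes yes yes

Derivation:
Step 0: SEND seq=5000 -> in-order
Step 3: SEND seq=5189 -> out-of-order
Step 4: SEND seq=5131 -> in-order
Step 5: SEND seq=0 -> in-order
Step 6: SEND seq=5338 -> in-order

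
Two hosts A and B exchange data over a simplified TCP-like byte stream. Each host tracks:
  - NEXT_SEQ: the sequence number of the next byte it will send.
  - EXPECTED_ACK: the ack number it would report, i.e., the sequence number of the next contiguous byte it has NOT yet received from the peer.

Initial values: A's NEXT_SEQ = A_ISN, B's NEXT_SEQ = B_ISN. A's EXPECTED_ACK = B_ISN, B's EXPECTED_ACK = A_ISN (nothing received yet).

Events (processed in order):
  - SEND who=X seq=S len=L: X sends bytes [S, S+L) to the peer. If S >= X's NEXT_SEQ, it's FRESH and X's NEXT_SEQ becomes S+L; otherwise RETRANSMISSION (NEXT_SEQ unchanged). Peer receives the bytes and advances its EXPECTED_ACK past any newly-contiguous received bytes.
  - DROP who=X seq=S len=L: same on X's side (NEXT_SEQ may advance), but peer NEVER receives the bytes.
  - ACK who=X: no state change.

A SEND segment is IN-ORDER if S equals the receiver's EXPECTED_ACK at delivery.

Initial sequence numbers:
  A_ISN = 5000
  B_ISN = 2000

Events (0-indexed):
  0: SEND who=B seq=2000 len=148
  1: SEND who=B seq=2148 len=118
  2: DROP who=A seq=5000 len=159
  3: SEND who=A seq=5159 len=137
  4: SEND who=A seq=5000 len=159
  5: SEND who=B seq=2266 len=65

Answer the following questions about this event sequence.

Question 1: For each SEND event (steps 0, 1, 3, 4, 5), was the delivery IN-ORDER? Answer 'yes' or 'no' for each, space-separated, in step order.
Answer: yes yes no yes yes

Derivation:
Step 0: SEND seq=2000 -> in-order
Step 1: SEND seq=2148 -> in-order
Step 3: SEND seq=5159 -> out-of-order
Step 4: SEND seq=5000 -> in-order
Step 5: SEND seq=2266 -> in-order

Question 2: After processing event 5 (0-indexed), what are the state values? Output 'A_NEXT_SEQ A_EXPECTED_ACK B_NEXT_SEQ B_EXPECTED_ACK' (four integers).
After event 0: A_seq=5000 A_ack=2148 B_seq=2148 B_ack=5000
After event 1: A_seq=5000 A_ack=2266 B_seq=2266 B_ack=5000
After event 2: A_seq=5159 A_ack=2266 B_seq=2266 B_ack=5000
After event 3: A_seq=5296 A_ack=2266 B_seq=2266 B_ack=5000
After event 4: A_seq=5296 A_ack=2266 B_seq=2266 B_ack=5296
After event 5: A_seq=5296 A_ack=2331 B_seq=2331 B_ack=5296

5296 2331 2331 5296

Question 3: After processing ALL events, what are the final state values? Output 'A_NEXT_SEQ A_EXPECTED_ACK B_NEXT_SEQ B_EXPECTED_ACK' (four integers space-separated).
Answer: 5296 2331 2331 5296

Derivation:
After event 0: A_seq=5000 A_ack=2148 B_seq=2148 B_ack=5000
After event 1: A_seq=5000 A_ack=2266 B_seq=2266 B_ack=5000
After event 2: A_seq=5159 A_ack=2266 B_seq=2266 B_ack=5000
After event 3: A_seq=5296 A_ack=2266 B_seq=2266 B_ack=5000
After event 4: A_seq=5296 A_ack=2266 B_seq=2266 B_ack=5296
After event 5: A_seq=5296 A_ack=2331 B_seq=2331 B_ack=5296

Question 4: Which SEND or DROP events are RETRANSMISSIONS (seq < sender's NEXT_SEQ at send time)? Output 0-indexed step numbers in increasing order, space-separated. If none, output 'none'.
Step 0: SEND seq=2000 -> fresh
Step 1: SEND seq=2148 -> fresh
Step 2: DROP seq=5000 -> fresh
Step 3: SEND seq=5159 -> fresh
Step 4: SEND seq=5000 -> retransmit
Step 5: SEND seq=2266 -> fresh

Answer: 4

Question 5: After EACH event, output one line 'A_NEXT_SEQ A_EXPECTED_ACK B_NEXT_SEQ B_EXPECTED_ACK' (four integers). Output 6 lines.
5000 2148 2148 5000
5000 2266 2266 5000
5159 2266 2266 5000
5296 2266 2266 5000
5296 2266 2266 5296
5296 2331 2331 5296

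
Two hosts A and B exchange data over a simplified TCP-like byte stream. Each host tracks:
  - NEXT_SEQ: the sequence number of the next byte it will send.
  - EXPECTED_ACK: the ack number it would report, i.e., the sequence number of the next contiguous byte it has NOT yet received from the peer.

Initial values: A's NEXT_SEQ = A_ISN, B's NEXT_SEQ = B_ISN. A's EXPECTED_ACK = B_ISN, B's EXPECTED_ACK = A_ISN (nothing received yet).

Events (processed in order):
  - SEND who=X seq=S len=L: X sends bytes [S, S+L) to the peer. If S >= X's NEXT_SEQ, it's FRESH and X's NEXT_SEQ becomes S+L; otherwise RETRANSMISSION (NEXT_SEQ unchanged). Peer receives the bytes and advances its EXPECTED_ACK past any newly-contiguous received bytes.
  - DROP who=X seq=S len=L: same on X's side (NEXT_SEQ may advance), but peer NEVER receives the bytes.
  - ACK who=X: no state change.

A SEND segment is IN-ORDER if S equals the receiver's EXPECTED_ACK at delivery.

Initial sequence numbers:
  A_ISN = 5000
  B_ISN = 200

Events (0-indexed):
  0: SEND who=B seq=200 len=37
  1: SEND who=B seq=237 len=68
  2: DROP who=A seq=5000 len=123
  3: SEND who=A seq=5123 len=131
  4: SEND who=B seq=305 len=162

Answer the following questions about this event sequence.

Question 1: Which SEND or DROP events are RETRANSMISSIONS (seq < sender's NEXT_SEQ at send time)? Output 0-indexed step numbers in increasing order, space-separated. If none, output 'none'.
Answer: none

Derivation:
Step 0: SEND seq=200 -> fresh
Step 1: SEND seq=237 -> fresh
Step 2: DROP seq=5000 -> fresh
Step 3: SEND seq=5123 -> fresh
Step 4: SEND seq=305 -> fresh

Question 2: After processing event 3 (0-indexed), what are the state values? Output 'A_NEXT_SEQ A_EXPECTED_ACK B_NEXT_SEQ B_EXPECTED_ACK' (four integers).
After event 0: A_seq=5000 A_ack=237 B_seq=237 B_ack=5000
After event 1: A_seq=5000 A_ack=305 B_seq=305 B_ack=5000
After event 2: A_seq=5123 A_ack=305 B_seq=305 B_ack=5000
After event 3: A_seq=5254 A_ack=305 B_seq=305 B_ack=5000

5254 305 305 5000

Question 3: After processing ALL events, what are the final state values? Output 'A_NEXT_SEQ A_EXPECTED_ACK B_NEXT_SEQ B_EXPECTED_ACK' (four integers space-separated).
After event 0: A_seq=5000 A_ack=237 B_seq=237 B_ack=5000
After event 1: A_seq=5000 A_ack=305 B_seq=305 B_ack=5000
After event 2: A_seq=5123 A_ack=305 B_seq=305 B_ack=5000
After event 3: A_seq=5254 A_ack=305 B_seq=305 B_ack=5000
After event 4: A_seq=5254 A_ack=467 B_seq=467 B_ack=5000

Answer: 5254 467 467 5000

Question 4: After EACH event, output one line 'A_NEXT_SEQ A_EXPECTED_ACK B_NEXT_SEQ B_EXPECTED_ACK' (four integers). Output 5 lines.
5000 237 237 5000
5000 305 305 5000
5123 305 305 5000
5254 305 305 5000
5254 467 467 5000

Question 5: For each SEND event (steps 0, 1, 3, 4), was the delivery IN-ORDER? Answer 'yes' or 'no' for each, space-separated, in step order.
Answer: yes yes no yes

Derivation:
Step 0: SEND seq=200 -> in-order
Step 1: SEND seq=237 -> in-order
Step 3: SEND seq=5123 -> out-of-order
Step 4: SEND seq=305 -> in-order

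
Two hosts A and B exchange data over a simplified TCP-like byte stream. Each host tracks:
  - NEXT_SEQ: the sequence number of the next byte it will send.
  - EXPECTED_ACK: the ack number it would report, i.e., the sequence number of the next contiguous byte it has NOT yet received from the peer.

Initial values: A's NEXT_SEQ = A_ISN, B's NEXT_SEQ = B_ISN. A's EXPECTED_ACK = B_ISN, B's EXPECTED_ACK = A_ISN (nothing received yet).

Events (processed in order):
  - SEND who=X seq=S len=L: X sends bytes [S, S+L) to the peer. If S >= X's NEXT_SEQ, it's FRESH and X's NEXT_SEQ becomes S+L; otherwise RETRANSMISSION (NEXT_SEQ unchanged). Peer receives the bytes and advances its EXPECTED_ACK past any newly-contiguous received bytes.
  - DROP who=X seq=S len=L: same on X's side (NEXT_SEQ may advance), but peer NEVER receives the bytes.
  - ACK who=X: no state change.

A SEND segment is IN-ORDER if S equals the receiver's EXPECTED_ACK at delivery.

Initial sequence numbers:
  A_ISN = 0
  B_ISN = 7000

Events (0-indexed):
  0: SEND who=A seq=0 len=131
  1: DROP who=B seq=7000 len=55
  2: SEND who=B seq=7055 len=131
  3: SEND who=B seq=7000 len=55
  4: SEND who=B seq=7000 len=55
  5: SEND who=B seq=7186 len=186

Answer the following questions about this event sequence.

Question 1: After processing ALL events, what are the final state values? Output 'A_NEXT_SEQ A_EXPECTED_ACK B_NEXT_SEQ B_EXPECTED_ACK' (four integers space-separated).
Answer: 131 7372 7372 131

Derivation:
After event 0: A_seq=131 A_ack=7000 B_seq=7000 B_ack=131
After event 1: A_seq=131 A_ack=7000 B_seq=7055 B_ack=131
After event 2: A_seq=131 A_ack=7000 B_seq=7186 B_ack=131
After event 3: A_seq=131 A_ack=7186 B_seq=7186 B_ack=131
After event 4: A_seq=131 A_ack=7186 B_seq=7186 B_ack=131
After event 5: A_seq=131 A_ack=7372 B_seq=7372 B_ack=131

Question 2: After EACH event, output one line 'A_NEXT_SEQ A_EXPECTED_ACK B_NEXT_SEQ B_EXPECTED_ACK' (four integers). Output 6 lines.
131 7000 7000 131
131 7000 7055 131
131 7000 7186 131
131 7186 7186 131
131 7186 7186 131
131 7372 7372 131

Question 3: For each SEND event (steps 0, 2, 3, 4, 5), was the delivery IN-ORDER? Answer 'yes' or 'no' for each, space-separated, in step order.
Step 0: SEND seq=0 -> in-order
Step 2: SEND seq=7055 -> out-of-order
Step 3: SEND seq=7000 -> in-order
Step 4: SEND seq=7000 -> out-of-order
Step 5: SEND seq=7186 -> in-order

Answer: yes no yes no yes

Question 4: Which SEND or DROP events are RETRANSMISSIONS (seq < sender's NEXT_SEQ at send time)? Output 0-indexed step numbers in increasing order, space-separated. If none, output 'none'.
Answer: 3 4

Derivation:
Step 0: SEND seq=0 -> fresh
Step 1: DROP seq=7000 -> fresh
Step 2: SEND seq=7055 -> fresh
Step 3: SEND seq=7000 -> retransmit
Step 4: SEND seq=7000 -> retransmit
Step 5: SEND seq=7186 -> fresh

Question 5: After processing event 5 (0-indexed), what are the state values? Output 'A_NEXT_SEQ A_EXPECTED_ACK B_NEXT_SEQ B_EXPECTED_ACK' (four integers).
After event 0: A_seq=131 A_ack=7000 B_seq=7000 B_ack=131
After event 1: A_seq=131 A_ack=7000 B_seq=7055 B_ack=131
After event 2: A_seq=131 A_ack=7000 B_seq=7186 B_ack=131
After event 3: A_seq=131 A_ack=7186 B_seq=7186 B_ack=131
After event 4: A_seq=131 A_ack=7186 B_seq=7186 B_ack=131
After event 5: A_seq=131 A_ack=7372 B_seq=7372 B_ack=131

131 7372 7372 131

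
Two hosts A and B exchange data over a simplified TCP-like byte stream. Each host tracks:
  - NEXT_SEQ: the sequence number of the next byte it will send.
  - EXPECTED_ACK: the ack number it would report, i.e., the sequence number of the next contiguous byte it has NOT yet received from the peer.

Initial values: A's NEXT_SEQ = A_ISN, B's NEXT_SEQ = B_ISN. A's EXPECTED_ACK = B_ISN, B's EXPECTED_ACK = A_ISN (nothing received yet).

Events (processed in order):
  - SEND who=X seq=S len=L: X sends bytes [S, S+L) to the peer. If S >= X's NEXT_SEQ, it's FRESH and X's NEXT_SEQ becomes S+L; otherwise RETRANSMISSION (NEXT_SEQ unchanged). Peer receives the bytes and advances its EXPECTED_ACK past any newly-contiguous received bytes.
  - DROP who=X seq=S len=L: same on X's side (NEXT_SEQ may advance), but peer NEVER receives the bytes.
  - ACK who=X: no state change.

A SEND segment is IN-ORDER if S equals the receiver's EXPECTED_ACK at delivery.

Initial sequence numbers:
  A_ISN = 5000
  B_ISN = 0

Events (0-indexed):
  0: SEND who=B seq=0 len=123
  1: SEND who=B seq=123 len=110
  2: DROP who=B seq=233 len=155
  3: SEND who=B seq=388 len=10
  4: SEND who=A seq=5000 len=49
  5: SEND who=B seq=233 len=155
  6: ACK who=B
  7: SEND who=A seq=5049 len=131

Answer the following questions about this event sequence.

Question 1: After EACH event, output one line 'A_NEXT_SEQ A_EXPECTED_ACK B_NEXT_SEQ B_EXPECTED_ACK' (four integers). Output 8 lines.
5000 123 123 5000
5000 233 233 5000
5000 233 388 5000
5000 233 398 5000
5049 233 398 5049
5049 398 398 5049
5049 398 398 5049
5180 398 398 5180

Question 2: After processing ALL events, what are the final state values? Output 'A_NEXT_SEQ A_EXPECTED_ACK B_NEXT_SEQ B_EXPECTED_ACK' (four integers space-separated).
Answer: 5180 398 398 5180

Derivation:
After event 0: A_seq=5000 A_ack=123 B_seq=123 B_ack=5000
After event 1: A_seq=5000 A_ack=233 B_seq=233 B_ack=5000
After event 2: A_seq=5000 A_ack=233 B_seq=388 B_ack=5000
After event 3: A_seq=5000 A_ack=233 B_seq=398 B_ack=5000
After event 4: A_seq=5049 A_ack=233 B_seq=398 B_ack=5049
After event 5: A_seq=5049 A_ack=398 B_seq=398 B_ack=5049
After event 6: A_seq=5049 A_ack=398 B_seq=398 B_ack=5049
After event 7: A_seq=5180 A_ack=398 B_seq=398 B_ack=5180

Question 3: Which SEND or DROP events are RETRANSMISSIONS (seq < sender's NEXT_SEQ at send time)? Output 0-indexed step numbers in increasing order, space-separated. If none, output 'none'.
Answer: 5

Derivation:
Step 0: SEND seq=0 -> fresh
Step 1: SEND seq=123 -> fresh
Step 2: DROP seq=233 -> fresh
Step 3: SEND seq=388 -> fresh
Step 4: SEND seq=5000 -> fresh
Step 5: SEND seq=233 -> retransmit
Step 7: SEND seq=5049 -> fresh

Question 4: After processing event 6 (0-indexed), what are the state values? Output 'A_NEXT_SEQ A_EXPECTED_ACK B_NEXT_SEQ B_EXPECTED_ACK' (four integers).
After event 0: A_seq=5000 A_ack=123 B_seq=123 B_ack=5000
After event 1: A_seq=5000 A_ack=233 B_seq=233 B_ack=5000
After event 2: A_seq=5000 A_ack=233 B_seq=388 B_ack=5000
After event 3: A_seq=5000 A_ack=233 B_seq=398 B_ack=5000
After event 4: A_seq=5049 A_ack=233 B_seq=398 B_ack=5049
After event 5: A_seq=5049 A_ack=398 B_seq=398 B_ack=5049
After event 6: A_seq=5049 A_ack=398 B_seq=398 B_ack=5049

5049 398 398 5049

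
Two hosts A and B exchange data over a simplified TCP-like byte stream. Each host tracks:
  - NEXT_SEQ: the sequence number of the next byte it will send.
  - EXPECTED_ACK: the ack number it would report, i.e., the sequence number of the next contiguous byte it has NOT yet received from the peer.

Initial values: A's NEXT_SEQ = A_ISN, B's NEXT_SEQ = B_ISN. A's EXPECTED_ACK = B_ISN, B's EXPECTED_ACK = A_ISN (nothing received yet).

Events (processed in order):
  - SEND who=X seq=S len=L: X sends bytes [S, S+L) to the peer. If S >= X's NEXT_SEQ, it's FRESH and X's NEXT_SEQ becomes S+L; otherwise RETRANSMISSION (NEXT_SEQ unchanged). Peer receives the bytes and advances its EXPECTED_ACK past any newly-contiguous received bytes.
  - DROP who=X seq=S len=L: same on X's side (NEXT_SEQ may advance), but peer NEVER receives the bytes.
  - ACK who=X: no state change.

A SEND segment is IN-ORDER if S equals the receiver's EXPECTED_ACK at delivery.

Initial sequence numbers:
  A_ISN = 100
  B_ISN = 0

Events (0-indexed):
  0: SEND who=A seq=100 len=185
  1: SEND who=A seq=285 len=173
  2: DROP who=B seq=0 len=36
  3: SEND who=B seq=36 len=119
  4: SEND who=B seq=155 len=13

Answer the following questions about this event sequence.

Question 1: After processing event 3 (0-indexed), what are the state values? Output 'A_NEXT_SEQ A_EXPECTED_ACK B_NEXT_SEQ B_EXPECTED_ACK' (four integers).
After event 0: A_seq=285 A_ack=0 B_seq=0 B_ack=285
After event 1: A_seq=458 A_ack=0 B_seq=0 B_ack=458
After event 2: A_seq=458 A_ack=0 B_seq=36 B_ack=458
After event 3: A_seq=458 A_ack=0 B_seq=155 B_ack=458

458 0 155 458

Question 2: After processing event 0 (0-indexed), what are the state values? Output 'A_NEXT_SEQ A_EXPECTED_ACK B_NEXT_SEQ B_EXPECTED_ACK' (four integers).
After event 0: A_seq=285 A_ack=0 B_seq=0 B_ack=285

285 0 0 285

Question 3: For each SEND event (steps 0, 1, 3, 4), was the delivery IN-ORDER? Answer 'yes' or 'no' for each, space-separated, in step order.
Step 0: SEND seq=100 -> in-order
Step 1: SEND seq=285 -> in-order
Step 3: SEND seq=36 -> out-of-order
Step 4: SEND seq=155 -> out-of-order

Answer: yes yes no no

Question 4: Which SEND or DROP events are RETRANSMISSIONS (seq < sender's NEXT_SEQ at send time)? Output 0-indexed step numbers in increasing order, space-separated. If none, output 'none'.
Step 0: SEND seq=100 -> fresh
Step 1: SEND seq=285 -> fresh
Step 2: DROP seq=0 -> fresh
Step 3: SEND seq=36 -> fresh
Step 4: SEND seq=155 -> fresh

Answer: none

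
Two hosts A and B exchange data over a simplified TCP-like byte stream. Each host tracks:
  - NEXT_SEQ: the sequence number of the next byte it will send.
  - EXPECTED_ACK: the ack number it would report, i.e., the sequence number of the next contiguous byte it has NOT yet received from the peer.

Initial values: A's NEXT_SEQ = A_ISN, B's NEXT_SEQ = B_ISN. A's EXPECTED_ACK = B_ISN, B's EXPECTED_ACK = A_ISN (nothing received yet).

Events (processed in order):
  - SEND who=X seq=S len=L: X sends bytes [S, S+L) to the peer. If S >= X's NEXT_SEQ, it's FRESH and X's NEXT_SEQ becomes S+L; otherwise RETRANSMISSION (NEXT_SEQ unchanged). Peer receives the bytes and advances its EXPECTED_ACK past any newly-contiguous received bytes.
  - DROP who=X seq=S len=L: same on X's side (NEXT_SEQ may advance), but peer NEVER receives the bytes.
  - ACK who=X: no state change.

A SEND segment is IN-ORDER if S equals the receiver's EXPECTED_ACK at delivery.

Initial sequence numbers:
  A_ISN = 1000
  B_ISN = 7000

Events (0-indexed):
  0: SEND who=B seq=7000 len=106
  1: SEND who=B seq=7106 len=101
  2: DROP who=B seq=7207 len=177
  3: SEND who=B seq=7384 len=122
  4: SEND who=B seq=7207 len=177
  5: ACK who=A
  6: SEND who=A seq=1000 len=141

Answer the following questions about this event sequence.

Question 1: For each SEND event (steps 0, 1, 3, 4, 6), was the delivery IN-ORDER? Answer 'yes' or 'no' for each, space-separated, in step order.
Answer: yes yes no yes yes

Derivation:
Step 0: SEND seq=7000 -> in-order
Step 1: SEND seq=7106 -> in-order
Step 3: SEND seq=7384 -> out-of-order
Step 4: SEND seq=7207 -> in-order
Step 6: SEND seq=1000 -> in-order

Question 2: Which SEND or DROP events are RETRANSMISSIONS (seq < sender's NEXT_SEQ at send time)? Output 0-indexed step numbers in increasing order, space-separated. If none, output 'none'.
Answer: 4

Derivation:
Step 0: SEND seq=7000 -> fresh
Step 1: SEND seq=7106 -> fresh
Step 2: DROP seq=7207 -> fresh
Step 3: SEND seq=7384 -> fresh
Step 4: SEND seq=7207 -> retransmit
Step 6: SEND seq=1000 -> fresh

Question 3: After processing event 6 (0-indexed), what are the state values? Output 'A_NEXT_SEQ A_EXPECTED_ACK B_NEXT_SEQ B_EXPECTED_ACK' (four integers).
After event 0: A_seq=1000 A_ack=7106 B_seq=7106 B_ack=1000
After event 1: A_seq=1000 A_ack=7207 B_seq=7207 B_ack=1000
After event 2: A_seq=1000 A_ack=7207 B_seq=7384 B_ack=1000
After event 3: A_seq=1000 A_ack=7207 B_seq=7506 B_ack=1000
After event 4: A_seq=1000 A_ack=7506 B_seq=7506 B_ack=1000
After event 5: A_seq=1000 A_ack=7506 B_seq=7506 B_ack=1000
After event 6: A_seq=1141 A_ack=7506 B_seq=7506 B_ack=1141

1141 7506 7506 1141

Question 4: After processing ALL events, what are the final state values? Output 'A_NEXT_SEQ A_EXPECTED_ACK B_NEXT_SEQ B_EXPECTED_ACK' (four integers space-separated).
Answer: 1141 7506 7506 1141

Derivation:
After event 0: A_seq=1000 A_ack=7106 B_seq=7106 B_ack=1000
After event 1: A_seq=1000 A_ack=7207 B_seq=7207 B_ack=1000
After event 2: A_seq=1000 A_ack=7207 B_seq=7384 B_ack=1000
After event 3: A_seq=1000 A_ack=7207 B_seq=7506 B_ack=1000
After event 4: A_seq=1000 A_ack=7506 B_seq=7506 B_ack=1000
After event 5: A_seq=1000 A_ack=7506 B_seq=7506 B_ack=1000
After event 6: A_seq=1141 A_ack=7506 B_seq=7506 B_ack=1141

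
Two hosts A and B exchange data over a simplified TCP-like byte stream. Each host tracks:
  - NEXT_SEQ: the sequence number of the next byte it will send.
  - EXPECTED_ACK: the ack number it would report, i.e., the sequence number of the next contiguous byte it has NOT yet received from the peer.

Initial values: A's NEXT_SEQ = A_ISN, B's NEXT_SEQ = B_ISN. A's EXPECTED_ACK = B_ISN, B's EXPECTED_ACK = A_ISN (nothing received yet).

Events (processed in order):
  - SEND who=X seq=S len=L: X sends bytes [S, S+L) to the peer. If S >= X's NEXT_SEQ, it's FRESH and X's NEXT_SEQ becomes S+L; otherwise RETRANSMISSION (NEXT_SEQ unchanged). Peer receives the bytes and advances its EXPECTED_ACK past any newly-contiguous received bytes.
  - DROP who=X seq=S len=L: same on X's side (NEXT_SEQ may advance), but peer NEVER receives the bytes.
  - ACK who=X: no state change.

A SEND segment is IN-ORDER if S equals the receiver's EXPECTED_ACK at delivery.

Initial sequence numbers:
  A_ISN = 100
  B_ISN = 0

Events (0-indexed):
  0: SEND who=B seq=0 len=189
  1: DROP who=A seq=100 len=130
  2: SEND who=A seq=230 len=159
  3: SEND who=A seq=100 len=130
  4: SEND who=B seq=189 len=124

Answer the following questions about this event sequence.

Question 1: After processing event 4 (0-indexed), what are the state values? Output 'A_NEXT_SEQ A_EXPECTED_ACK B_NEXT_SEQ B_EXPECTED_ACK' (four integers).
After event 0: A_seq=100 A_ack=189 B_seq=189 B_ack=100
After event 1: A_seq=230 A_ack=189 B_seq=189 B_ack=100
After event 2: A_seq=389 A_ack=189 B_seq=189 B_ack=100
After event 3: A_seq=389 A_ack=189 B_seq=189 B_ack=389
After event 4: A_seq=389 A_ack=313 B_seq=313 B_ack=389

389 313 313 389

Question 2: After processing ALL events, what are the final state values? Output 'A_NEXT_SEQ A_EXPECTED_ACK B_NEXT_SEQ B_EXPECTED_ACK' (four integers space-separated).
Answer: 389 313 313 389

Derivation:
After event 0: A_seq=100 A_ack=189 B_seq=189 B_ack=100
After event 1: A_seq=230 A_ack=189 B_seq=189 B_ack=100
After event 2: A_seq=389 A_ack=189 B_seq=189 B_ack=100
After event 3: A_seq=389 A_ack=189 B_seq=189 B_ack=389
After event 4: A_seq=389 A_ack=313 B_seq=313 B_ack=389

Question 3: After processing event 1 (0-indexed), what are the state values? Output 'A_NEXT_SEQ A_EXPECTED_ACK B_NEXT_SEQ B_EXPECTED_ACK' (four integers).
After event 0: A_seq=100 A_ack=189 B_seq=189 B_ack=100
After event 1: A_seq=230 A_ack=189 B_seq=189 B_ack=100

230 189 189 100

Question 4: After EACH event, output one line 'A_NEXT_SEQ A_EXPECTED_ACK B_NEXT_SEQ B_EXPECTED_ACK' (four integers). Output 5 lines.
100 189 189 100
230 189 189 100
389 189 189 100
389 189 189 389
389 313 313 389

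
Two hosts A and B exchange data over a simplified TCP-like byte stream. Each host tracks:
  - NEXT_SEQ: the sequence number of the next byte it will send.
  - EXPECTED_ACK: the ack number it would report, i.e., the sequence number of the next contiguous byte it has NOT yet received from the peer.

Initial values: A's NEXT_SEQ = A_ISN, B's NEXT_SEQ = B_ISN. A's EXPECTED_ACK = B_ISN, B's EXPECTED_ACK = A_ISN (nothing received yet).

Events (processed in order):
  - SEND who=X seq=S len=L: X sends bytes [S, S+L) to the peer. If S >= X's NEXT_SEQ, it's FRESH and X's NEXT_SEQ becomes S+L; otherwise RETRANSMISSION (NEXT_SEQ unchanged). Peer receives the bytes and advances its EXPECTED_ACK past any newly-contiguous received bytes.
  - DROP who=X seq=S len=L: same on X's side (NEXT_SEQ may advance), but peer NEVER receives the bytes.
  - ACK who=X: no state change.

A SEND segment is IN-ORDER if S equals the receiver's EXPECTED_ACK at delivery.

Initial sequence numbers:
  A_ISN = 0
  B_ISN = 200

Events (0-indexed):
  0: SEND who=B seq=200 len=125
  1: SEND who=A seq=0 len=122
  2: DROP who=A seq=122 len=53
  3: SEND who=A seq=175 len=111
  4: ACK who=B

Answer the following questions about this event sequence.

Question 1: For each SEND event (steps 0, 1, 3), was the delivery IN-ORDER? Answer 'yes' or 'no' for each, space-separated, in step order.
Step 0: SEND seq=200 -> in-order
Step 1: SEND seq=0 -> in-order
Step 3: SEND seq=175 -> out-of-order

Answer: yes yes no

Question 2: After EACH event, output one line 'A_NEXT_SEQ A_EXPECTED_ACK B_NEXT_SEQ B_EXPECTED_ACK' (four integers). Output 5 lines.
0 325 325 0
122 325 325 122
175 325 325 122
286 325 325 122
286 325 325 122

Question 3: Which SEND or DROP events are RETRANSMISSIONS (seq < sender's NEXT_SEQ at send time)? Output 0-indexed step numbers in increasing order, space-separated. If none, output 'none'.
Answer: none

Derivation:
Step 0: SEND seq=200 -> fresh
Step 1: SEND seq=0 -> fresh
Step 2: DROP seq=122 -> fresh
Step 3: SEND seq=175 -> fresh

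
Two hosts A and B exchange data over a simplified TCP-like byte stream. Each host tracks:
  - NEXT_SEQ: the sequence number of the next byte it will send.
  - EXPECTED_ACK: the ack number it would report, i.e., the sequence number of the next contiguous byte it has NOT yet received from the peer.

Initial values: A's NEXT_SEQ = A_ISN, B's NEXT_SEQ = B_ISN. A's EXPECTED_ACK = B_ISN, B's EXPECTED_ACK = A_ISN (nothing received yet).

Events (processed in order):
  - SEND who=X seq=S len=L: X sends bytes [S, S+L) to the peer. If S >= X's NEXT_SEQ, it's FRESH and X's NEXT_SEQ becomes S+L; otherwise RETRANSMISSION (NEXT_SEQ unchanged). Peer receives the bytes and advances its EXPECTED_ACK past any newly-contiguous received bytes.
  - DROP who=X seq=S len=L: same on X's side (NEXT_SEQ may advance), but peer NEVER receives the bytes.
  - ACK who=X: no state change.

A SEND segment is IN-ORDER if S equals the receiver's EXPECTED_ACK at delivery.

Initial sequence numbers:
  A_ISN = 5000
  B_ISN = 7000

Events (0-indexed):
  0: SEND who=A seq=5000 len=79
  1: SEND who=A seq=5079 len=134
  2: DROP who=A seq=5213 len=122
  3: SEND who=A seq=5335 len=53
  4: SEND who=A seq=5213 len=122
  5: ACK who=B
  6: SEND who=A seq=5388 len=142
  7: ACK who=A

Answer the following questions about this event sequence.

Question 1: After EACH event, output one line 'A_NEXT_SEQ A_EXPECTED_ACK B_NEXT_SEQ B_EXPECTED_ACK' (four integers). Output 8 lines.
5079 7000 7000 5079
5213 7000 7000 5213
5335 7000 7000 5213
5388 7000 7000 5213
5388 7000 7000 5388
5388 7000 7000 5388
5530 7000 7000 5530
5530 7000 7000 5530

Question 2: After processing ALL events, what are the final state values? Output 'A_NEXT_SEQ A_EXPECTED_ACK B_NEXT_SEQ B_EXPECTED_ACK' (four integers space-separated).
Answer: 5530 7000 7000 5530

Derivation:
After event 0: A_seq=5079 A_ack=7000 B_seq=7000 B_ack=5079
After event 1: A_seq=5213 A_ack=7000 B_seq=7000 B_ack=5213
After event 2: A_seq=5335 A_ack=7000 B_seq=7000 B_ack=5213
After event 3: A_seq=5388 A_ack=7000 B_seq=7000 B_ack=5213
After event 4: A_seq=5388 A_ack=7000 B_seq=7000 B_ack=5388
After event 5: A_seq=5388 A_ack=7000 B_seq=7000 B_ack=5388
After event 6: A_seq=5530 A_ack=7000 B_seq=7000 B_ack=5530
After event 7: A_seq=5530 A_ack=7000 B_seq=7000 B_ack=5530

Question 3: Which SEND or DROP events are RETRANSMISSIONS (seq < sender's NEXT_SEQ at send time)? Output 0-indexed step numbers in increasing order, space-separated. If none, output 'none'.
Answer: 4

Derivation:
Step 0: SEND seq=5000 -> fresh
Step 1: SEND seq=5079 -> fresh
Step 2: DROP seq=5213 -> fresh
Step 3: SEND seq=5335 -> fresh
Step 4: SEND seq=5213 -> retransmit
Step 6: SEND seq=5388 -> fresh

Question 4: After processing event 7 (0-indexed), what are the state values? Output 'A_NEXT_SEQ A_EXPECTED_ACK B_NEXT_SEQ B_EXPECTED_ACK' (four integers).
After event 0: A_seq=5079 A_ack=7000 B_seq=7000 B_ack=5079
After event 1: A_seq=5213 A_ack=7000 B_seq=7000 B_ack=5213
After event 2: A_seq=5335 A_ack=7000 B_seq=7000 B_ack=5213
After event 3: A_seq=5388 A_ack=7000 B_seq=7000 B_ack=5213
After event 4: A_seq=5388 A_ack=7000 B_seq=7000 B_ack=5388
After event 5: A_seq=5388 A_ack=7000 B_seq=7000 B_ack=5388
After event 6: A_seq=5530 A_ack=7000 B_seq=7000 B_ack=5530
After event 7: A_seq=5530 A_ack=7000 B_seq=7000 B_ack=5530

5530 7000 7000 5530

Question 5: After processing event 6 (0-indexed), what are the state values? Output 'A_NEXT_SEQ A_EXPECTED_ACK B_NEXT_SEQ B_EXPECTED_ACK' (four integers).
After event 0: A_seq=5079 A_ack=7000 B_seq=7000 B_ack=5079
After event 1: A_seq=5213 A_ack=7000 B_seq=7000 B_ack=5213
After event 2: A_seq=5335 A_ack=7000 B_seq=7000 B_ack=5213
After event 3: A_seq=5388 A_ack=7000 B_seq=7000 B_ack=5213
After event 4: A_seq=5388 A_ack=7000 B_seq=7000 B_ack=5388
After event 5: A_seq=5388 A_ack=7000 B_seq=7000 B_ack=5388
After event 6: A_seq=5530 A_ack=7000 B_seq=7000 B_ack=5530

5530 7000 7000 5530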